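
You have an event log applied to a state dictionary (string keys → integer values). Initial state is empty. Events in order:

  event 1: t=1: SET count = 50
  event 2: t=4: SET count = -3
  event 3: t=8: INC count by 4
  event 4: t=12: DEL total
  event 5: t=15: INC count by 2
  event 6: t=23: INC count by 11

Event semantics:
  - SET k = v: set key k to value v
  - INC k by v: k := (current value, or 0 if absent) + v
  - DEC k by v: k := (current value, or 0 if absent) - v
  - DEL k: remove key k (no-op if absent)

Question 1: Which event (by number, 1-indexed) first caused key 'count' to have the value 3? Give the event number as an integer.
Looking for first event where count becomes 3:
  event 1: count = 50
  event 2: count = -3
  event 3: count = 1
  event 4: count = 1
  event 5: count 1 -> 3  <-- first match

Answer: 5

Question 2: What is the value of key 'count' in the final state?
Answer: 14

Derivation:
Track key 'count' through all 6 events:
  event 1 (t=1: SET count = 50): count (absent) -> 50
  event 2 (t=4: SET count = -3): count 50 -> -3
  event 3 (t=8: INC count by 4): count -3 -> 1
  event 4 (t=12: DEL total): count unchanged
  event 5 (t=15: INC count by 2): count 1 -> 3
  event 6 (t=23: INC count by 11): count 3 -> 14
Final: count = 14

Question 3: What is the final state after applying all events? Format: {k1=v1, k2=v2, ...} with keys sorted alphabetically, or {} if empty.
  after event 1 (t=1: SET count = 50): {count=50}
  after event 2 (t=4: SET count = -3): {count=-3}
  after event 3 (t=8: INC count by 4): {count=1}
  after event 4 (t=12: DEL total): {count=1}
  after event 5 (t=15: INC count by 2): {count=3}
  after event 6 (t=23: INC count by 11): {count=14}

Answer: {count=14}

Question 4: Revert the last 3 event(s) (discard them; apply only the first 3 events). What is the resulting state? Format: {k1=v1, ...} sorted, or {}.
Keep first 3 events (discard last 3):
  after event 1 (t=1: SET count = 50): {count=50}
  after event 2 (t=4: SET count = -3): {count=-3}
  after event 3 (t=8: INC count by 4): {count=1}

Answer: {count=1}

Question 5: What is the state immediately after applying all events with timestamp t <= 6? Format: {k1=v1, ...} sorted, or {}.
Answer: {count=-3}

Derivation:
Apply events with t <= 6 (2 events):
  after event 1 (t=1: SET count = 50): {count=50}
  after event 2 (t=4: SET count = -3): {count=-3}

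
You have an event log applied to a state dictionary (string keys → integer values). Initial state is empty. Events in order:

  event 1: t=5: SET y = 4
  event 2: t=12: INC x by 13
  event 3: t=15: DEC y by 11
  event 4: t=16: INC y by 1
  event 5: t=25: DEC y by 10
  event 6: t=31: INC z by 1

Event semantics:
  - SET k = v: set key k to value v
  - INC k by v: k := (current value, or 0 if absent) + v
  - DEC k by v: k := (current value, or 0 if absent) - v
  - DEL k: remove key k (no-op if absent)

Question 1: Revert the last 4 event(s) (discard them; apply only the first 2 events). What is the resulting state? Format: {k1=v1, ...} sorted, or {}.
Keep first 2 events (discard last 4):
  after event 1 (t=5: SET y = 4): {y=4}
  after event 2 (t=12: INC x by 13): {x=13, y=4}

Answer: {x=13, y=4}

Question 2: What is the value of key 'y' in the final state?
Answer: -16

Derivation:
Track key 'y' through all 6 events:
  event 1 (t=5: SET y = 4): y (absent) -> 4
  event 2 (t=12: INC x by 13): y unchanged
  event 3 (t=15: DEC y by 11): y 4 -> -7
  event 4 (t=16: INC y by 1): y -7 -> -6
  event 5 (t=25: DEC y by 10): y -6 -> -16
  event 6 (t=31: INC z by 1): y unchanged
Final: y = -16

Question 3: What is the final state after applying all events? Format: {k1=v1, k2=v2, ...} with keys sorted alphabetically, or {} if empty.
  after event 1 (t=5: SET y = 4): {y=4}
  after event 2 (t=12: INC x by 13): {x=13, y=4}
  after event 3 (t=15: DEC y by 11): {x=13, y=-7}
  after event 4 (t=16: INC y by 1): {x=13, y=-6}
  after event 5 (t=25: DEC y by 10): {x=13, y=-16}
  after event 6 (t=31: INC z by 1): {x=13, y=-16, z=1}

Answer: {x=13, y=-16, z=1}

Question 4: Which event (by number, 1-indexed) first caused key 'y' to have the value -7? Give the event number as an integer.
Looking for first event where y becomes -7:
  event 1: y = 4
  event 2: y = 4
  event 3: y 4 -> -7  <-- first match

Answer: 3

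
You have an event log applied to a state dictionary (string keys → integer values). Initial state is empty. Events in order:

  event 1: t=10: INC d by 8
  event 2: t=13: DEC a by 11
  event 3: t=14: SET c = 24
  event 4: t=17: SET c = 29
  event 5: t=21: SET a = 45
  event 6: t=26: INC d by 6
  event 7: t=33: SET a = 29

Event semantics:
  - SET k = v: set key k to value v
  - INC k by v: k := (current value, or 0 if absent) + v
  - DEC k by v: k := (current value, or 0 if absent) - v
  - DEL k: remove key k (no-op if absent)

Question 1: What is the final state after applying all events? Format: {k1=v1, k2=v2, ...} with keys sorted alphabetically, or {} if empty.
  after event 1 (t=10: INC d by 8): {d=8}
  after event 2 (t=13: DEC a by 11): {a=-11, d=8}
  after event 3 (t=14: SET c = 24): {a=-11, c=24, d=8}
  after event 4 (t=17: SET c = 29): {a=-11, c=29, d=8}
  after event 5 (t=21: SET a = 45): {a=45, c=29, d=8}
  after event 6 (t=26: INC d by 6): {a=45, c=29, d=14}
  after event 7 (t=33: SET a = 29): {a=29, c=29, d=14}

Answer: {a=29, c=29, d=14}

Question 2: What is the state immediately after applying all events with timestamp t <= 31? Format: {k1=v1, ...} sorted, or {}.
Apply events with t <= 31 (6 events):
  after event 1 (t=10: INC d by 8): {d=8}
  after event 2 (t=13: DEC a by 11): {a=-11, d=8}
  after event 3 (t=14: SET c = 24): {a=-11, c=24, d=8}
  after event 4 (t=17: SET c = 29): {a=-11, c=29, d=8}
  after event 5 (t=21: SET a = 45): {a=45, c=29, d=8}
  after event 6 (t=26: INC d by 6): {a=45, c=29, d=14}

Answer: {a=45, c=29, d=14}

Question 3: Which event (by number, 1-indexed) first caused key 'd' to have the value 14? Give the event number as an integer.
Answer: 6

Derivation:
Looking for first event where d becomes 14:
  event 1: d = 8
  event 2: d = 8
  event 3: d = 8
  event 4: d = 8
  event 5: d = 8
  event 6: d 8 -> 14  <-- first match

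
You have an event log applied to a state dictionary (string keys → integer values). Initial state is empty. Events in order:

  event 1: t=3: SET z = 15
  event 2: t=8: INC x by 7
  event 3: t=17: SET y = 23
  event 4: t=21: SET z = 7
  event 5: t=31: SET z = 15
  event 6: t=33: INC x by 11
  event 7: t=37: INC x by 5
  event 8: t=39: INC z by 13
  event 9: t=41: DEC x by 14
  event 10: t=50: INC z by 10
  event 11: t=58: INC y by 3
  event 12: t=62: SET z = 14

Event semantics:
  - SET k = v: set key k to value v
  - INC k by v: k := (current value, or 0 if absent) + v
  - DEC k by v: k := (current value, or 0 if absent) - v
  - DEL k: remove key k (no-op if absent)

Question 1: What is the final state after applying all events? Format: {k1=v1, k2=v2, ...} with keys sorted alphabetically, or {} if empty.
  after event 1 (t=3: SET z = 15): {z=15}
  after event 2 (t=8: INC x by 7): {x=7, z=15}
  after event 3 (t=17: SET y = 23): {x=7, y=23, z=15}
  after event 4 (t=21: SET z = 7): {x=7, y=23, z=7}
  after event 5 (t=31: SET z = 15): {x=7, y=23, z=15}
  after event 6 (t=33: INC x by 11): {x=18, y=23, z=15}
  after event 7 (t=37: INC x by 5): {x=23, y=23, z=15}
  after event 8 (t=39: INC z by 13): {x=23, y=23, z=28}
  after event 9 (t=41: DEC x by 14): {x=9, y=23, z=28}
  after event 10 (t=50: INC z by 10): {x=9, y=23, z=38}
  after event 11 (t=58: INC y by 3): {x=9, y=26, z=38}
  after event 12 (t=62: SET z = 14): {x=9, y=26, z=14}

Answer: {x=9, y=26, z=14}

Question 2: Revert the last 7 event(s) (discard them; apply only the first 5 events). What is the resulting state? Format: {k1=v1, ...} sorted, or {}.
Answer: {x=7, y=23, z=15}

Derivation:
Keep first 5 events (discard last 7):
  after event 1 (t=3: SET z = 15): {z=15}
  after event 2 (t=8: INC x by 7): {x=7, z=15}
  after event 3 (t=17: SET y = 23): {x=7, y=23, z=15}
  after event 4 (t=21: SET z = 7): {x=7, y=23, z=7}
  after event 5 (t=31: SET z = 15): {x=7, y=23, z=15}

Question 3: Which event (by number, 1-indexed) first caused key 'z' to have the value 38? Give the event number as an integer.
Looking for first event where z becomes 38:
  event 1: z = 15
  event 2: z = 15
  event 3: z = 15
  event 4: z = 7
  event 5: z = 15
  event 6: z = 15
  event 7: z = 15
  event 8: z = 28
  event 9: z = 28
  event 10: z 28 -> 38  <-- first match

Answer: 10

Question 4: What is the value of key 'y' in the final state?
Answer: 26

Derivation:
Track key 'y' through all 12 events:
  event 1 (t=3: SET z = 15): y unchanged
  event 2 (t=8: INC x by 7): y unchanged
  event 3 (t=17: SET y = 23): y (absent) -> 23
  event 4 (t=21: SET z = 7): y unchanged
  event 5 (t=31: SET z = 15): y unchanged
  event 6 (t=33: INC x by 11): y unchanged
  event 7 (t=37: INC x by 5): y unchanged
  event 8 (t=39: INC z by 13): y unchanged
  event 9 (t=41: DEC x by 14): y unchanged
  event 10 (t=50: INC z by 10): y unchanged
  event 11 (t=58: INC y by 3): y 23 -> 26
  event 12 (t=62: SET z = 14): y unchanged
Final: y = 26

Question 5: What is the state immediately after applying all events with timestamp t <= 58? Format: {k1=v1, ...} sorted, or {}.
Answer: {x=9, y=26, z=38}

Derivation:
Apply events with t <= 58 (11 events):
  after event 1 (t=3: SET z = 15): {z=15}
  after event 2 (t=8: INC x by 7): {x=7, z=15}
  after event 3 (t=17: SET y = 23): {x=7, y=23, z=15}
  after event 4 (t=21: SET z = 7): {x=7, y=23, z=7}
  after event 5 (t=31: SET z = 15): {x=7, y=23, z=15}
  after event 6 (t=33: INC x by 11): {x=18, y=23, z=15}
  after event 7 (t=37: INC x by 5): {x=23, y=23, z=15}
  after event 8 (t=39: INC z by 13): {x=23, y=23, z=28}
  after event 9 (t=41: DEC x by 14): {x=9, y=23, z=28}
  after event 10 (t=50: INC z by 10): {x=9, y=23, z=38}
  after event 11 (t=58: INC y by 3): {x=9, y=26, z=38}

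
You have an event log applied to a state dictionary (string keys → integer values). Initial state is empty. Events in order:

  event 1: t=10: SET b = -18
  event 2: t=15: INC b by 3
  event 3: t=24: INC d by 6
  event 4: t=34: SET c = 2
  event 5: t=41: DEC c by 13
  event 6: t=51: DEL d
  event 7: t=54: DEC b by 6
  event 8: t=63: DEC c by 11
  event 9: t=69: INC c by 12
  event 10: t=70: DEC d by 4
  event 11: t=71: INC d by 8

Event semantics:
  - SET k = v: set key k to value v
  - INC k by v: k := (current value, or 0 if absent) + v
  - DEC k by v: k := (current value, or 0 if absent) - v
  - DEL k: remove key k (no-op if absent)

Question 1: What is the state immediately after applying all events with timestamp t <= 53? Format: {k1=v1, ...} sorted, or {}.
Apply events with t <= 53 (6 events):
  after event 1 (t=10: SET b = -18): {b=-18}
  after event 2 (t=15: INC b by 3): {b=-15}
  after event 3 (t=24: INC d by 6): {b=-15, d=6}
  after event 4 (t=34: SET c = 2): {b=-15, c=2, d=6}
  after event 5 (t=41: DEC c by 13): {b=-15, c=-11, d=6}
  after event 6 (t=51: DEL d): {b=-15, c=-11}

Answer: {b=-15, c=-11}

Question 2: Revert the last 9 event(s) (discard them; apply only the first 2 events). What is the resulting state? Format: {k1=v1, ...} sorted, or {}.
Keep first 2 events (discard last 9):
  after event 1 (t=10: SET b = -18): {b=-18}
  after event 2 (t=15: INC b by 3): {b=-15}

Answer: {b=-15}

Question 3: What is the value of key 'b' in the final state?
Answer: -21

Derivation:
Track key 'b' through all 11 events:
  event 1 (t=10: SET b = -18): b (absent) -> -18
  event 2 (t=15: INC b by 3): b -18 -> -15
  event 3 (t=24: INC d by 6): b unchanged
  event 4 (t=34: SET c = 2): b unchanged
  event 5 (t=41: DEC c by 13): b unchanged
  event 6 (t=51: DEL d): b unchanged
  event 7 (t=54: DEC b by 6): b -15 -> -21
  event 8 (t=63: DEC c by 11): b unchanged
  event 9 (t=69: INC c by 12): b unchanged
  event 10 (t=70: DEC d by 4): b unchanged
  event 11 (t=71: INC d by 8): b unchanged
Final: b = -21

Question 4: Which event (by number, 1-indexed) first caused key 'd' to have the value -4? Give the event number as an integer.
Answer: 10

Derivation:
Looking for first event where d becomes -4:
  event 3: d = 6
  event 4: d = 6
  event 5: d = 6
  event 6: d = (absent)
  event 10: d (absent) -> -4  <-- first match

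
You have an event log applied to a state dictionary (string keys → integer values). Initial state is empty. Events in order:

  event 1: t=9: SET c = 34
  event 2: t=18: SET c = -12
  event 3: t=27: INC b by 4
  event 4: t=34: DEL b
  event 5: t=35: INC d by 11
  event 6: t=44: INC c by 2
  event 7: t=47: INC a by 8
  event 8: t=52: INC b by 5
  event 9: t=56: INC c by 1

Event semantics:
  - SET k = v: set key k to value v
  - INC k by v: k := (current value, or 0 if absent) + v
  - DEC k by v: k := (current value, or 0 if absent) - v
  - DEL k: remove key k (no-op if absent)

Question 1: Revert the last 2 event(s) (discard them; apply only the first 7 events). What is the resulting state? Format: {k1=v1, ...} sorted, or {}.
Keep first 7 events (discard last 2):
  after event 1 (t=9: SET c = 34): {c=34}
  after event 2 (t=18: SET c = -12): {c=-12}
  after event 3 (t=27: INC b by 4): {b=4, c=-12}
  after event 4 (t=34: DEL b): {c=-12}
  after event 5 (t=35: INC d by 11): {c=-12, d=11}
  after event 6 (t=44: INC c by 2): {c=-10, d=11}
  after event 7 (t=47: INC a by 8): {a=8, c=-10, d=11}

Answer: {a=8, c=-10, d=11}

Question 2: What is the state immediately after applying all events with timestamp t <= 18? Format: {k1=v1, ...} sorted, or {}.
Answer: {c=-12}

Derivation:
Apply events with t <= 18 (2 events):
  after event 1 (t=9: SET c = 34): {c=34}
  after event 2 (t=18: SET c = -12): {c=-12}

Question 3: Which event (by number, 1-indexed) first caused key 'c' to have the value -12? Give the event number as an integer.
Answer: 2

Derivation:
Looking for first event where c becomes -12:
  event 1: c = 34
  event 2: c 34 -> -12  <-- first match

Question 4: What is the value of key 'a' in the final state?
Track key 'a' through all 9 events:
  event 1 (t=9: SET c = 34): a unchanged
  event 2 (t=18: SET c = -12): a unchanged
  event 3 (t=27: INC b by 4): a unchanged
  event 4 (t=34: DEL b): a unchanged
  event 5 (t=35: INC d by 11): a unchanged
  event 6 (t=44: INC c by 2): a unchanged
  event 7 (t=47: INC a by 8): a (absent) -> 8
  event 8 (t=52: INC b by 5): a unchanged
  event 9 (t=56: INC c by 1): a unchanged
Final: a = 8

Answer: 8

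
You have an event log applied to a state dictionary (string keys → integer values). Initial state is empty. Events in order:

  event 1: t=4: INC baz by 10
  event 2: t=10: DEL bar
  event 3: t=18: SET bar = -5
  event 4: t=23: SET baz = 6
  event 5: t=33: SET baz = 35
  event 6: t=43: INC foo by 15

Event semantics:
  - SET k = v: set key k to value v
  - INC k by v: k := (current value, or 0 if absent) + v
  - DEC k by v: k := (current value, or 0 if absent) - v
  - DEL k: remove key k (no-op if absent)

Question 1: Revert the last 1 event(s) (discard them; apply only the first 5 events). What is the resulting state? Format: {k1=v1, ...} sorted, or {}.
Keep first 5 events (discard last 1):
  after event 1 (t=4: INC baz by 10): {baz=10}
  after event 2 (t=10: DEL bar): {baz=10}
  after event 3 (t=18: SET bar = -5): {bar=-5, baz=10}
  after event 4 (t=23: SET baz = 6): {bar=-5, baz=6}
  after event 5 (t=33: SET baz = 35): {bar=-5, baz=35}

Answer: {bar=-5, baz=35}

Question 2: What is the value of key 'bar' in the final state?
Answer: -5

Derivation:
Track key 'bar' through all 6 events:
  event 1 (t=4: INC baz by 10): bar unchanged
  event 2 (t=10: DEL bar): bar (absent) -> (absent)
  event 3 (t=18: SET bar = -5): bar (absent) -> -5
  event 4 (t=23: SET baz = 6): bar unchanged
  event 5 (t=33: SET baz = 35): bar unchanged
  event 6 (t=43: INC foo by 15): bar unchanged
Final: bar = -5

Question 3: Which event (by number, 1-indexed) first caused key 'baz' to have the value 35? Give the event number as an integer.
Looking for first event where baz becomes 35:
  event 1: baz = 10
  event 2: baz = 10
  event 3: baz = 10
  event 4: baz = 6
  event 5: baz 6 -> 35  <-- first match

Answer: 5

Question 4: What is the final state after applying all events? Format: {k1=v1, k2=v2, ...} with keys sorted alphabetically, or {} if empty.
Answer: {bar=-5, baz=35, foo=15}

Derivation:
  after event 1 (t=4: INC baz by 10): {baz=10}
  after event 2 (t=10: DEL bar): {baz=10}
  after event 3 (t=18: SET bar = -5): {bar=-5, baz=10}
  after event 4 (t=23: SET baz = 6): {bar=-5, baz=6}
  after event 5 (t=33: SET baz = 35): {bar=-5, baz=35}
  after event 6 (t=43: INC foo by 15): {bar=-5, baz=35, foo=15}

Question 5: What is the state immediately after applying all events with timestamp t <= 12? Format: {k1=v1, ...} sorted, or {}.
Apply events with t <= 12 (2 events):
  after event 1 (t=4: INC baz by 10): {baz=10}
  after event 2 (t=10: DEL bar): {baz=10}

Answer: {baz=10}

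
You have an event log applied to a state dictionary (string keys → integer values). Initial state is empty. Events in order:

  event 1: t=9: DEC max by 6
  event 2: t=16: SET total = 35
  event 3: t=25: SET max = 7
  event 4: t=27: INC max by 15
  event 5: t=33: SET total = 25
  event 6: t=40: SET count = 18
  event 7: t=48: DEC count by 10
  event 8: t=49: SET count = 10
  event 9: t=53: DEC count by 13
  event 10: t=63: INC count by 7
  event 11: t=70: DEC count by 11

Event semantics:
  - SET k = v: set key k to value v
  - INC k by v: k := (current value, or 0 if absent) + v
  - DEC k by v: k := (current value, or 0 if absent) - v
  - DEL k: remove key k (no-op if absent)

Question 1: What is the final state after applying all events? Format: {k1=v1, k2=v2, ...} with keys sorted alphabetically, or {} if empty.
  after event 1 (t=9: DEC max by 6): {max=-6}
  after event 2 (t=16: SET total = 35): {max=-6, total=35}
  after event 3 (t=25: SET max = 7): {max=7, total=35}
  after event 4 (t=27: INC max by 15): {max=22, total=35}
  after event 5 (t=33: SET total = 25): {max=22, total=25}
  after event 6 (t=40: SET count = 18): {count=18, max=22, total=25}
  after event 7 (t=48: DEC count by 10): {count=8, max=22, total=25}
  after event 8 (t=49: SET count = 10): {count=10, max=22, total=25}
  after event 9 (t=53: DEC count by 13): {count=-3, max=22, total=25}
  after event 10 (t=63: INC count by 7): {count=4, max=22, total=25}
  after event 11 (t=70: DEC count by 11): {count=-7, max=22, total=25}

Answer: {count=-7, max=22, total=25}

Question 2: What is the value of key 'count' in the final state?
Track key 'count' through all 11 events:
  event 1 (t=9: DEC max by 6): count unchanged
  event 2 (t=16: SET total = 35): count unchanged
  event 3 (t=25: SET max = 7): count unchanged
  event 4 (t=27: INC max by 15): count unchanged
  event 5 (t=33: SET total = 25): count unchanged
  event 6 (t=40: SET count = 18): count (absent) -> 18
  event 7 (t=48: DEC count by 10): count 18 -> 8
  event 8 (t=49: SET count = 10): count 8 -> 10
  event 9 (t=53: DEC count by 13): count 10 -> -3
  event 10 (t=63: INC count by 7): count -3 -> 4
  event 11 (t=70: DEC count by 11): count 4 -> -7
Final: count = -7

Answer: -7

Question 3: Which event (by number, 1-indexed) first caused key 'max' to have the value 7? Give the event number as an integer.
Answer: 3

Derivation:
Looking for first event where max becomes 7:
  event 1: max = -6
  event 2: max = -6
  event 3: max -6 -> 7  <-- first match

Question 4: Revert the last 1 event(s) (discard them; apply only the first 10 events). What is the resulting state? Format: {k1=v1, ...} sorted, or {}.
Keep first 10 events (discard last 1):
  after event 1 (t=9: DEC max by 6): {max=-6}
  after event 2 (t=16: SET total = 35): {max=-6, total=35}
  after event 3 (t=25: SET max = 7): {max=7, total=35}
  after event 4 (t=27: INC max by 15): {max=22, total=35}
  after event 5 (t=33: SET total = 25): {max=22, total=25}
  after event 6 (t=40: SET count = 18): {count=18, max=22, total=25}
  after event 7 (t=48: DEC count by 10): {count=8, max=22, total=25}
  after event 8 (t=49: SET count = 10): {count=10, max=22, total=25}
  after event 9 (t=53: DEC count by 13): {count=-3, max=22, total=25}
  after event 10 (t=63: INC count by 7): {count=4, max=22, total=25}

Answer: {count=4, max=22, total=25}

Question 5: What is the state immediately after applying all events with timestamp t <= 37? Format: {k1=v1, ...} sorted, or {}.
Answer: {max=22, total=25}

Derivation:
Apply events with t <= 37 (5 events):
  after event 1 (t=9: DEC max by 6): {max=-6}
  after event 2 (t=16: SET total = 35): {max=-6, total=35}
  after event 3 (t=25: SET max = 7): {max=7, total=35}
  after event 4 (t=27: INC max by 15): {max=22, total=35}
  after event 5 (t=33: SET total = 25): {max=22, total=25}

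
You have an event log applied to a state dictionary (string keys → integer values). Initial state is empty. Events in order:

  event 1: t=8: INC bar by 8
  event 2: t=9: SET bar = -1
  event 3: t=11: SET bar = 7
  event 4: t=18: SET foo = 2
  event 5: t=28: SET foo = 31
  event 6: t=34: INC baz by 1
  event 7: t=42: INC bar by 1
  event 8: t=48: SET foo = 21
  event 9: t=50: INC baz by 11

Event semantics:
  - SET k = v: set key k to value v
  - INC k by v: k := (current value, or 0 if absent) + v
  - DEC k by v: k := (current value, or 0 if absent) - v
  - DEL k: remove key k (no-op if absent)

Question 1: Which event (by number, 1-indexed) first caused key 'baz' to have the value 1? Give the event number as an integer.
Looking for first event where baz becomes 1:
  event 6: baz (absent) -> 1  <-- first match

Answer: 6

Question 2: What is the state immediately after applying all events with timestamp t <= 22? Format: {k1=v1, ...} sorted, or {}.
Apply events with t <= 22 (4 events):
  after event 1 (t=8: INC bar by 8): {bar=8}
  after event 2 (t=9: SET bar = -1): {bar=-1}
  after event 3 (t=11: SET bar = 7): {bar=7}
  after event 4 (t=18: SET foo = 2): {bar=7, foo=2}

Answer: {bar=7, foo=2}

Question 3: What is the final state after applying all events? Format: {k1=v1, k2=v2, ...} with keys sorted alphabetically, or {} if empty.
  after event 1 (t=8: INC bar by 8): {bar=8}
  after event 2 (t=9: SET bar = -1): {bar=-1}
  after event 3 (t=11: SET bar = 7): {bar=7}
  after event 4 (t=18: SET foo = 2): {bar=7, foo=2}
  after event 5 (t=28: SET foo = 31): {bar=7, foo=31}
  after event 6 (t=34: INC baz by 1): {bar=7, baz=1, foo=31}
  after event 7 (t=42: INC bar by 1): {bar=8, baz=1, foo=31}
  after event 8 (t=48: SET foo = 21): {bar=8, baz=1, foo=21}
  after event 9 (t=50: INC baz by 11): {bar=8, baz=12, foo=21}

Answer: {bar=8, baz=12, foo=21}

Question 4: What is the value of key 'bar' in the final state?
Answer: 8

Derivation:
Track key 'bar' through all 9 events:
  event 1 (t=8: INC bar by 8): bar (absent) -> 8
  event 2 (t=9: SET bar = -1): bar 8 -> -1
  event 3 (t=11: SET bar = 7): bar -1 -> 7
  event 4 (t=18: SET foo = 2): bar unchanged
  event 5 (t=28: SET foo = 31): bar unchanged
  event 6 (t=34: INC baz by 1): bar unchanged
  event 7 (t=42: INC bar by 1): bar 7 -> 8
  event 8 (t=48: SET foo = 21): bar unchanged
  event 9 (t=50: INC baz by 11): bar unchanged
Final: bar = 8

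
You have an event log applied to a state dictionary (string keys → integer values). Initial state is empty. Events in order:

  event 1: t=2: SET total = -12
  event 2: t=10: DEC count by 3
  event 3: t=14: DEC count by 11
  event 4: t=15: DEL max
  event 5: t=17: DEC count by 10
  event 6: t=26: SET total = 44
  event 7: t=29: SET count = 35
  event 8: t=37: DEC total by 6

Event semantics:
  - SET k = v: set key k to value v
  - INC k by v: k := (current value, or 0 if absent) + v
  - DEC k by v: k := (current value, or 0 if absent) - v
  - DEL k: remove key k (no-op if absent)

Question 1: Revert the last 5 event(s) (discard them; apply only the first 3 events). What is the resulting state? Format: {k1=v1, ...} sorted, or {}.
Answer: {count=-14, total=-12}

Derivation:
Keep first 3 events (discard last 5):
  after event 1 (t=2: SET total = -12): {total=-12}
  after event 2 (t=10: DEC count by 3): {count=-3, total=-12}
  after event 3 (t=14: DEC count by 11): {count=-14, total=-12}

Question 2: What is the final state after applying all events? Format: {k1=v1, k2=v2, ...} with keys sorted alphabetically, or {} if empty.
Answer: {count=35, total=38}

Derivation:
  after event 1 (t=2: SET total = -12): {total=-12}
  after event 2 (t=10: DEC count by 3): {count=-3, total=-12}
  after event 3 (t=14: DEC count by 11): {count=-14, total=-12}
  after event 4 (t=15: DEL max): {count=-14, total=-12}
  after event 5 (t=17: DEC count by 10): {count=-24, total=-12}
  after event 6 (t=26: SET total = 44): {count=-24, total=44}
  after event 7 (t=29: SET count = 35): {count=35, total=44}
  after event 8 (t=37: DEC total by 6): {count=35, total=38}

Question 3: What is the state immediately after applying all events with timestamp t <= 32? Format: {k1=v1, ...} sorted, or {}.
Answer: {count=35, total=44}

Derivation:
Apply events with t <= 32 (7 events):
  after event 1 (t=2: SET total = -12): {total=-12}
  after event 2 (t=10: DEC count by 3): {count=-3, total=-12}
  after event 3 (t=14: DEC count by 11): {count=-14, total=-12}
  after event 4 (t=15: DEL max): {count=-14, total=-12}
  after event 5 (t=17: DEC count by 10): {count=-24, total=-12}
  after event 6 (t=26: SET total = 44): {count=-24, total=44}
  after event 7 (t=29: SET count = 35): {count=35, total=44}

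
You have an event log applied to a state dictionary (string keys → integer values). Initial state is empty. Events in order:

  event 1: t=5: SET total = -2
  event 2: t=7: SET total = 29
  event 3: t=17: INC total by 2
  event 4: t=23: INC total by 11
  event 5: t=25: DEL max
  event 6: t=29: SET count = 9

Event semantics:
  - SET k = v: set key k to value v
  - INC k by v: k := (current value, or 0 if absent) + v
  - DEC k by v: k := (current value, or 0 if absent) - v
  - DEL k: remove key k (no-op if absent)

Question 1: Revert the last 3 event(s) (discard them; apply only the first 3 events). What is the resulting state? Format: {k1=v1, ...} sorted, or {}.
Keep first 3 events (discard last 3):
  after event 1 (t=5: SET total = -2): {total=-2}
  after event 2 (t=7: SET total = 29): {total=29}
  after event 3 (t=17: INC total by 2): {total=31}

Answer: {total=31}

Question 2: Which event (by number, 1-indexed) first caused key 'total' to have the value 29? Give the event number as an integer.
Looking for first event where total becomes 29:
  event 1: total = -2
  event 2: total -2 -> 29  <-- first match

Answer: 2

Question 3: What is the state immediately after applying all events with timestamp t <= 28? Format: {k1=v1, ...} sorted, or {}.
Answer: {total=42}

Derivation:
Apply events with t <= 28 (5 events):
  after event 1 (t=5: SET total = -2): {total=-2}
  after event 2 (t=7: SET total = 29): {total=29}
  after event 3 (t=17: INC total by 2): {total=31}
  after event 4 (t=23: INC total by 11): {total=42}
  after event 5 (t=25: DEL max): {total=42}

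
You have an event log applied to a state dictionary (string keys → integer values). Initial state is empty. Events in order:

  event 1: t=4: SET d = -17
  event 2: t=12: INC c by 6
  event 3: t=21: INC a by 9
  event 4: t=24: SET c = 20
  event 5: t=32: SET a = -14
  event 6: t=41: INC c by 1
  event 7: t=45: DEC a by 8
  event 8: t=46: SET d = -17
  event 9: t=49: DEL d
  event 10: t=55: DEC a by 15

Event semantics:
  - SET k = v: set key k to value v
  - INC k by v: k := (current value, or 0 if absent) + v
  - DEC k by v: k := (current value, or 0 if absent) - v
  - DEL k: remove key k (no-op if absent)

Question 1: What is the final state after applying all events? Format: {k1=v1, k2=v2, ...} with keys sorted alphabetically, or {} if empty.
Answer: {a=-37, c=21}

Derivation:
  after event 1 (t=4: SET d = -17): {d=-17}
  after event 2 (t=12: INC c by 6): {c=6, d=-17}
  after event 3 (t=21: INC a by 9): {a=9, c=6, d=-17}
  after event 4 (t=24: SET c = 20): {a=9, c=20, d=-17}
  after event 5 (t=32: SET a = -14): {a=-14, c=20, d=-17}
  after event 6 (t=41: INC c by 1): {a=-14, c=21, d=-17}
  after event 7 (t=45: DEC a by 8): {a=-22, c=21, d=-17}
  after event 8 (t=46: SET d = -17): {a=-22, c=21, d=-17}
  after event 9 (t=49: DEL d): {a=-22, c=21}
  after event 10 (t=55: DEC a by 15): {a=-37, c=21}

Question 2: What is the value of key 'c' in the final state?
Answer: 21

Derivation:
Track key 'c' through all 10 events:
  event 1 (t=4: SET d = -17): c unchanged
  event 2 (t=12: INC c by 6): c (absent) -> 6
  event 3 (t=21: INC a by 9): c unchanged
  event 4 (t=24: SET c = 20): c 6 -> 20
  event 5 (t=32: SET a = -14): c unchanged
  event 6 (t=41: INC c by 1): c 20 -> 21
  event 7 (t=45: DEC a by 8): c unchanged
  event 8 (t=46: SET d = -17): c unchanged
  event 9 (t=49: DEL d): c unchanged
  event 10 (t=55: DEC a by 15): c unchanged
Final: c = 21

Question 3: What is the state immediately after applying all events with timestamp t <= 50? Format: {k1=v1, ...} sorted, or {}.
Apply events with t <= 50 (9 events):
  after event 1 (t=4: SET d = -17): {d=-17}
  after event 2 (t=12: INC c by 6): {c=6, d=-17}
  after event 3 (t=21: INC a by 9): {a=9, c=6, d=-17}
  after event 4 (t=24: SET c = 20): {a=9, c=20, d=-17}
  after event 5 (t=32: SET a = -14): {a=-14, c=20, d=-17}
  after event 6 (t=41: INC c by 1): {a=-14, c=21, d=-17}
  after event 7 (t=45: DEC a by 8): {a=-22, c=21, d=-17}
  after event 8 (t=46: SET d = -17): {a=-22, c=21, d=-17}
  after event 9 (t=49: DEL d): {a=-22, c=21}

Answer: {a=-22, c=21}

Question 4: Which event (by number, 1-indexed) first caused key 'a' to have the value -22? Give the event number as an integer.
Looking for first event where a becomes -22:
  event 3: a = 9
  event 4: a = 9
  event 5: a = -14
  event 6: a = -14
  event 7: a -14 -> -22  <-- first match

Answer: 7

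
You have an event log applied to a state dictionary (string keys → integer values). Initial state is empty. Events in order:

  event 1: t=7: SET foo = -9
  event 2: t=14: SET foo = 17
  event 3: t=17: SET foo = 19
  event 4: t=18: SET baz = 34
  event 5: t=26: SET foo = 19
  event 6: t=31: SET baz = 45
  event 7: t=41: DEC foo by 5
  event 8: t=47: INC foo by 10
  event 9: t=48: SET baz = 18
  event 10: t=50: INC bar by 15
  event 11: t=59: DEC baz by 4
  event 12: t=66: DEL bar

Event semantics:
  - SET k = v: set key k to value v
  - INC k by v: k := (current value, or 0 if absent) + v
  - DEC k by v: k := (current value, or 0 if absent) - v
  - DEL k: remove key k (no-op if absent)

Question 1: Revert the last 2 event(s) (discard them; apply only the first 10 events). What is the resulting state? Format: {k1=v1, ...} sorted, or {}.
Answer: {bar=15, baz=18, foo=24}

Derivation:
Keep first 10 events (discard last 2):
  after event 1 (t=7: SET foo = -9): {foo=-9}
  after event 2 (t=14: SET foo = 17): {foo=17}
  after event 3 (t=17: SET foo = 19): {foo=19}
  after event 4 (t=18: SET baz = 34): {baz=34, foo=19}
  after event 5 (t=26: SET foo = 19): {baz=34, foo=19}
  after event 6 (t=31: SET baz = 45): {baz=45, foo=19}
  after event 7 (t=41: DEC foo by 5): {baz=45, foo=14}
  after event 8 (t=47: INC foo by 10): {baz=45, foo=24}
  after event 9 (t=48: SET baz = 18): {baz=18, foo=24}
  after event 10 (t=50: INC bar by 15): {bar=15, baz=18, foo=24}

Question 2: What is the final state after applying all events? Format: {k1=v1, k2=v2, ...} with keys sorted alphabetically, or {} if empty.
  after event 1 (t=7: SET foo = -9): {foo=-9}
  after event 2 (t=14: SET foo = 17): {foo=17}
  after event 3 (t=17: SET foo = 19): {foo=19}
  after event 4 (t=18: SET baz = 34): {baz=34, foo=19}
  after event 5 (t=26: SET foo = 19): {baz=34, foo=19}
  after event 6 (t=31: SET baz = 45): {baz=45, foo=19}
  after event 7 (t=41: DEC foo by 5): {baz=45, foo=14}
  after event 8 (t=47: INC foo by 10): {baz=45, foo=24}
  after event 9 (t=48: SET baz = 18): {baz=18, foo=24}
  after event 10 (t=50: INC bar by 15): {bar=15, baz=18, foo=24}
  after event 11 (t=59: DEC baz by 4): {bar=15, baz=14, foo=24}
  after event 12 (t=66: DEL bar): {baz=14, foo=24}

Answer: {baz=14, foo=24}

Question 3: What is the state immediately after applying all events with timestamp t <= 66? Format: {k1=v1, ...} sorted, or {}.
Apply events with t <= 66 (12 events):
  after event 1 (t=7: SET foo = -9): {foo=-9}
  after event 2 (t=14: SET foo = 17): {foo=17}
  after event 3 (t=17: SET foo = 19): {foo=19}
  after event 4 (t=18: SET baz = 34): {baz=34, foo=19}
  after event 5 (t=26: SET foo = 19): {baz=34, foo=19}
  after event 6 (t=31: SET baz = 45): {baz=45, foo=19}
  after event 7 (t=41: DEC foo by 5): {baz=45, foo=14}
  after event 8 (t=47: INC foo by 10): {baz=45, foo=24}
  after event 9 (t=48: SET baz = 18): {baz=18, foo=24}
  after event 10 (t=50: INC bar by 15): {bar=15, baz=18, foo=24}
  after event 11 (t=59: DEC baz by 4): {bar=15, baz=14, foo=24}
  after event 12 (t=66: DEL bar): {baz=14, foo=24}

Answer: {baz=14, foo=24}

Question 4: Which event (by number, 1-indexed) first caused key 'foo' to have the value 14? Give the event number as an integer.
Answer: 7

Derivation:
Looking for first event where foo becomes 14:
  event 1: foo = -9
  event 2: foo = 17
  event 3: foo = 19
  event 4: foo = 19
  event 5: foo = 19
  event 6: foo = 19
  event 7: foo 19 -> 14  <-- first match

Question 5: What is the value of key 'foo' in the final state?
Answer: 24

Derivation:
Track key 'foo' through all 12 events:
  event 1 (t=7: SET foo = -9): foo (absent) -> -9
  event 2 (t=14: SET foo = 17): foo -9 -> 17
  event 3 (t=17: SET foo = 19): foo 17 -> 19
  event 4 (t=18: SET baz = 34): foo unchanged
  event 5 (t=26: SET foo = 19): foo 19 -> 19
  event 6 (t=31: SET baz = 45): foo unchanged
  event 7 (t=41: DEC foo by 5): foo 19 -> 14
  event 8 (t=47: INC foo by 10): foo 14 -> 24
  event 9 (t=48: SET baz = 18): foo unchanged
  event 10 (t=50: INC bar by 15): foo unchanged
  event 11 (t=59: DEC baz by 4): foo unchanged
  event 12 (t=66: DEL bar): foo unchanged
Final: foo = 24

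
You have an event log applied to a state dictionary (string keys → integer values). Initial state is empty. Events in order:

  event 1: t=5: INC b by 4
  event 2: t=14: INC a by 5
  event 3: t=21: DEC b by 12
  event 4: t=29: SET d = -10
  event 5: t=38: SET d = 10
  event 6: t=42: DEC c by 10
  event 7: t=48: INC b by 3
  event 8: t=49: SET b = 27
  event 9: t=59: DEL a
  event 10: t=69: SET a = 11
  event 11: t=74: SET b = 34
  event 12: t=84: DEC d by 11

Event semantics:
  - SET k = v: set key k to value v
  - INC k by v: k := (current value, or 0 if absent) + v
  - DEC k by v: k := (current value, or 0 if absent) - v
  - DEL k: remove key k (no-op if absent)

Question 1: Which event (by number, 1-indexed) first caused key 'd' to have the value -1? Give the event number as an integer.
Looking for first event where d becomes -1:
  event 4: d = -10
  event 5: d = 10
  event 6: d = 10
  event 7: d = 10
  event 8: d = 10
  event 9: d = 10
  event 10: d = 10
  event 11: d = 10
  event 12: d 10 -> -1  <-- first match

Answer: 12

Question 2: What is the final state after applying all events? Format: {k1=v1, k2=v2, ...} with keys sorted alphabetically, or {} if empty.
Answer: {a=11, b=34, c=-10, d=-1}

Derivation:
  after event 1 (t=5: INC b by 4): {b=4}
  after event 2 (t=14: INC a by 5): {a=5, b=4}
  after event 3 (t=21: DEC b by 12): {a=5, b=-8}
  after event 4 (t=29: SET d = -10): {a=5, b=-8, d=-10}
  after event 5 (t=38: SET d = 10): {a=5, b=-8, d=10}
  after event 6 (t=42: DEC c by 10): {a=5, b=-8, c=-10, d=10}
  after event 7 (t=48: INC b by 3): {a=5, b=-5, c=-10, d=10}
  after event 8 (t=49: SET b = 27): {a=5, b=27, c=-10, d=10}
  after event 9 (t=59: DEL a): {b=27, c=-10, d=10}
  after event 10 (t=69: SET a = 11): {a=11, b=27, c=-10, d=10}
  after event 11 (t=74: SET b = 34): {a=11, b=34, c=-10, d=10}
  after event 12 (t=84: DEC d by 11): {a=11, b=34, c=-10, d=-1}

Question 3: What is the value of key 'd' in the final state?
Answer: -1

Derivation:
Track key 'd' through all 12 events:
  event 1 (t=5: INC b by 4): d unchanged
  event 2 (t=14: INC a by 5): d unchanged
  event 3 (t=21: DEC b by 12): d unchanged
  event 4 (t=29: SET d = -10): d (absent) -> -10
  event 5 (t=38: SET d = 10): d -10 -> 10
  event 6 (t=42: DEC c by 10): d unchanged
  event 7 (t=48: INC b by 3): d unchanged
  event 8 (t=49: SET b = 27): d unchanged
  event 9 (t=59: DEL a): d unchanged
  event 10 (t=69: SET a = 11): d unchanged
  event 11 (t=74: SET b = 34): d unchanged
  event 12 (t=84: DEC d by 11): d 10 -> -1
Final: d = -1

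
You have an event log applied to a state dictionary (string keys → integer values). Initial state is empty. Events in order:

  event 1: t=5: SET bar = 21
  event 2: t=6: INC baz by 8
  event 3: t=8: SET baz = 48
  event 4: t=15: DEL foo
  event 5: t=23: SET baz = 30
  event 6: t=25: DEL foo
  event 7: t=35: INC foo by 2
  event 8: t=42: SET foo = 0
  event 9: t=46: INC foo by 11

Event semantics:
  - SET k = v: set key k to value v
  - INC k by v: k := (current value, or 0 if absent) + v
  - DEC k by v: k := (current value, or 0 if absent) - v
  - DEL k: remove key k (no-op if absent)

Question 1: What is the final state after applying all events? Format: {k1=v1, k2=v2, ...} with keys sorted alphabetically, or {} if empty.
  after event 1 (t=5: SET bar = 21): {bar=21}
  after event 2 (t=6: INC baz by 8): {bar=21, baz=8}
  after event 3 (t=8: SET baz = 48): {bar=21, baz=48}
  after event 4 (t=15: DEL foo): {bar=21, baz=48}
  after event 5 (t=23: SET baz = 30): {bar=21, baz=30}
  after event 6 (t=25: DEL foo): {bar=21, baz=30}
  after event 7 (t=35: INC foo by 2): {bar=21, baz=30, foo=2}
  after event 8 (t=42: SET foo = 0): {bar=21, baz=30, foo=0}
  after event 9 (t=46: INC foo by 11): {bar=21, baz=30, foo=11}

Answer: {bar=21, baz=30, foo=11}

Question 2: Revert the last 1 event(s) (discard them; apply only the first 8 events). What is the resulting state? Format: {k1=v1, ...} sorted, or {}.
Keep first 8 events (discard last 1):
  after event 1 (t=5: SET bar = 21): {bar=21}
  after event 2 (t=6: INC baz by 8): {bar=21, baz=8}
  after event 3 (t=8: SET baz = 48): {bar=21, baz=48}
  after event 4 (t=15: DEL foo): {bar=21, baz=48}
  after event 5 (t=23: SET baz = 30): {bar=21, baz=30}
  after event 6 (t=25: DEL foo): {bar=21, baz=30}
  after event 7 (t=35: INC foo by 2): {bar=21, baz=30, foo=2}
  after event 8 (t=42: SET foo = 0): {bar=21, baz=30, foo=0}

Answer: {bar=21, baz=30, foo=0}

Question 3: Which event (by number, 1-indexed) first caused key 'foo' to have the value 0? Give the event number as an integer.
Answer: 8

Derivation:
Looking for first event where foo becomes 0:
  event 7: foo = 2
  event 8: foo 2 -> 0  <-- first match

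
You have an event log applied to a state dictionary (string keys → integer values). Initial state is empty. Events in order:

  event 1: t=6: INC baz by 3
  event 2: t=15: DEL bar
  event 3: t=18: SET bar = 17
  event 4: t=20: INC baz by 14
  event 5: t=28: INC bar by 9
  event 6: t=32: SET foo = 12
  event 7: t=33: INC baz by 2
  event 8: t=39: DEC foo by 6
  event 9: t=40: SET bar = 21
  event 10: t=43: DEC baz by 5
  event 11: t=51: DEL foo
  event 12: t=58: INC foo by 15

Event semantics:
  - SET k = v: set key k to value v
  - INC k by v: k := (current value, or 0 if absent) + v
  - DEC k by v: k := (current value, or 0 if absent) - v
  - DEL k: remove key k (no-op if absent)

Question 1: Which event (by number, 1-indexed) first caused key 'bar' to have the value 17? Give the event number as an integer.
Looking for first event where bar becomes 17:
  event 3: bar (absent) -> 17  <-- first match

Answer: 3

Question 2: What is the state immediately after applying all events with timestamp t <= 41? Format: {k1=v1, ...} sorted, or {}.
Apply events with t <= 41 (9 events):
  after event 1 (t=6: INC baz by 3): {baz=3}
  after event 2 (t=15: DEL bar): {baz=3}
  after event 3 (t=18: SET bar = 17): {bar=17, baz=3}
  after event 4 (t=20: INC baz by 14): {bar=17, baz=17}
  after event 5 (t=28: INC bar by 9): {bar=26, baz=17}
  after event 6 (t=32: SET foo = 12): {bar=26, baz=17, foo=12}
  after event 7 (t=33: INC baz by 2): {bar=26, baz=19, foo=12}
  after event 8 (t=39: DEC foo by 6): {bar=26, baz=19, foo=6}
  after event 9 (t=40: SET bar = 21): {bar=21, baz=19, foo=6}

Answer: {bar=21, baz=19, foo=6}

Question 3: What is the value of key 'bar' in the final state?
Answer: 21

Derivation:
Track key 'bar' through all 12 events:
  event 1 (t=6: INC baz by 3): bar unchanged
  event 2 (t=15: DEL bar): bar (absent) -> (absent)
  event 3 (t=18: SET bar = 17): bar (absent) -> 17
  event 4 (t=20: INC baz by 14): bar unchanged
  event 5 (t=28: INC bar by 9): bar 17 -> 26
  event 6 (t=32: SET foo = 12): bar unchanged
  event 7 (t=33: INC baz by 2): bar unchanged
  event 8 (t=39: DEC foo by 6): bar unchanged
  event 9 (t=40: SET bar = 21): bar 26 -> 21
  event 10 (t=43: DEC baz by 5): bar unchanged
  event 11 (t=51: DEL foo): bar unchanged
  event 12 (t=58: INC foo by 15): bar unchanged
Final: bar = 21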